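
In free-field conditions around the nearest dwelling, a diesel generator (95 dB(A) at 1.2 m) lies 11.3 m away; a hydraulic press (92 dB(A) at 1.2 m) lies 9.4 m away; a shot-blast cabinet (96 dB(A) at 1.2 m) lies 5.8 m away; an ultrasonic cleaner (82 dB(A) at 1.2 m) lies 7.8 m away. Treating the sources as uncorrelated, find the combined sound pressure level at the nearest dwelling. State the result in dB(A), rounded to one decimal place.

83.7 dB(A)

Propagate each source to the receiver with L = L_ref − 20·log₁₀(r/r_ref), then add intensities.
diesel generator: 95 − 20·log₁₀(11.3/1.2) = 95 − 19.48 = 75.52 dB(A).
hydraulic press: 92 − 20·log₁₀(9.4/1.2) = 92 − 17.88 = 74.12 dB(A).
shot-blast cabinet: 96 − 20·log₁₀(5.8/1.2) = 96 − 13.68 = 82.32 dB(A).
ultrasonic cleaner: 82 − 20·log₁₀(7.8/1.2) = 82 − 16.26 = 65.74 dB(A).
Σ 10^(L/10) = 2.357e+08 → L_total = 10·log₁₀(2.357e+08) = 83.72 dB(A).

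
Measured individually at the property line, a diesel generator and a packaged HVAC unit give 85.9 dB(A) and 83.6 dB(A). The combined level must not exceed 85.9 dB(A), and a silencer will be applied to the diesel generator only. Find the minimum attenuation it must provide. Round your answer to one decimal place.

3.9 dB

The untreated sources together contribute 10^(83.6/10) = 2.291e+08, i.e. 83.60 dB(A).
The limit corresponds to 10^(85.9/10) = 3.890e+08; subtracting the fixed part leaves 1.600e+08 for the diesel generator, i.e. 82.04 dB(A).
So the diesel generator must be reduced from 85.9 to 82.04 dB(A): IL = 3.86 dB.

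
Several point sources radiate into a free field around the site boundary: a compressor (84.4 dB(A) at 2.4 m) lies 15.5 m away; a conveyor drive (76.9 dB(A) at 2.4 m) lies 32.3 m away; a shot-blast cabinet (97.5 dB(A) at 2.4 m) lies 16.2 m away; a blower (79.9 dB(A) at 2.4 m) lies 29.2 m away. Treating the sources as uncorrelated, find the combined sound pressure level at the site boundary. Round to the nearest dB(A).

81 dB(A)

Apply inverse-square spreading to bring every level to the receiver, then sum 10^(L/10).
compressor: 84.4 − 20·log₁₀(15.5/2.4) = 84.4 − 16.20 = 68.20 dB(A).
conveyor drive: 76.9 − 20·log₁₀(32.3/2.4) = 76.9 − 22.58 = 54.32 dB(A).
shot-blast cabinet: 97.5 − 20·log₁₀(16.2/2.4) = 97.5 − 16.59 = 80.91 dB(A).
blower: 79.9 − 20·log₁₀(29.2/2.4) = 79.9 − 21.70 = 58.20 dB(A).
Σ 10^(L/10) = 1.310e+08 → L_total = 10·log₁₀(1.310e+08) = 81.17 dB(A).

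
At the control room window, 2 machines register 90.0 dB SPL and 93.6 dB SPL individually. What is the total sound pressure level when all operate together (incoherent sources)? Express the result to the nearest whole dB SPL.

95 dB SPL

Incoherent sources combine by intensity addition: L_total = 10·log₁₀(Σ 10^(L_i/10)).
Σ 10^(L/10) = 10^(90.0/10) + 10^(93.6/10) = 3.291e+09.
L_total = 10·log₁₀(3.291e+09) = 95.17 dB SPL.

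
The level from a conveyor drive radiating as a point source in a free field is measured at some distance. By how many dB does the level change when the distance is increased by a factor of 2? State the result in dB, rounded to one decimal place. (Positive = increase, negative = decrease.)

-6.0 dB

Point-source spreading: ΔL = −20·log₁₀(r₂/r₁).
ΔL = −20·log₁₀(2) = -6.02 dB.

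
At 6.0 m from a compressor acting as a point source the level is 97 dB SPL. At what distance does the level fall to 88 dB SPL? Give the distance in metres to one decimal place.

The 9.0 dB drop corresponds to a distance ratio of 10^(9.0/20) for a point source.
r₂ = 6.0·10^((97−88)/20) = 6.0·10^(9.0/20) = 16.91 m.

16.9 m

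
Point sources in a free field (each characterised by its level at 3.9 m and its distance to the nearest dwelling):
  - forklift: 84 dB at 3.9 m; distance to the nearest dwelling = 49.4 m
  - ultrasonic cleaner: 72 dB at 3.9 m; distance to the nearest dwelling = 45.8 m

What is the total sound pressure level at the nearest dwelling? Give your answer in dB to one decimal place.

Apply inverse-square spreading to bring every level to the receiver, then sum 10^(L/10).
forklift: 84 − 20·log₁₀(49.4/3.9) = 84 − 22.05 = 61.95 dB.
ultrasonic cleaner: 72 − 20·log₁₀(45.8/3.9) = 72 − 21.40 = 50.60 dB.
Σ 10^(L/10) = 1.681e+06 → L_total = 10·log₁₀(1.681e+06) = 62.25 dB.

62.3 dB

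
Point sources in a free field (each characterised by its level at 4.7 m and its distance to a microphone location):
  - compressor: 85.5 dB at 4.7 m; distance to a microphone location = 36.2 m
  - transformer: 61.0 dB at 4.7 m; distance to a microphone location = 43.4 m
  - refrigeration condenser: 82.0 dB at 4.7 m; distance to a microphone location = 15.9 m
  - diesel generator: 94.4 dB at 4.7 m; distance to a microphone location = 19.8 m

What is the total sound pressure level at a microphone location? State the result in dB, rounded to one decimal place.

82.4 dB

Apply inverse-square spreading to bring every level to the receiver, then sum 10^(L/10).
compressor: 85.5 − 20·log₁₀(36.2/4.7) = 85.5 − 17.73 = 67.77 dB.
transformer: 61.0 − 20·log₁₀(43.4/4.7) = 61.0 − 19.31 = 41.69 dB.
refrigeration condenser: 82.0 − 20·log₁₀(15.9/4.7) = 82.0 − 10.59 = 71.41 dB.
diesel generator: 94.4 − 20·log₁₀(19.8/4.7) = 94.4 − 12.49 = 81.91 dB.
Σ 10^(L/10) = 1.750e+08 → L_total = 10·log₁₀(1.750e+08) = 82.43 dB.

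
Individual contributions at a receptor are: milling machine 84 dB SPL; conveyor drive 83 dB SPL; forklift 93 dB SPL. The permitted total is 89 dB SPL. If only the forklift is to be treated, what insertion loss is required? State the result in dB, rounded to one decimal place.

7.6 dB

Everything except the forklift sums to 10^(84/10) + 10^(83/10) = 4.507e+08 in linear terms, 86.54 dB SPL.
The limit corresponds to 10^(89/10) = 7.943e+08; subtracting the fixed part leaves 3.436e+08 for the forklift, i.e. 85.36 dB SPL.
So the forklift must be reduced from 93 to 85.36 dB SPL: IL = 7.64 dB.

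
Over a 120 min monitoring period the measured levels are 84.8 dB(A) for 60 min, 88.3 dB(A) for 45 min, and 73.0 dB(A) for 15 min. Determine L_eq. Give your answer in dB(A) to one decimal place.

L_eq = 10·log₁₀[(1/T)·Σ tᵢ·10^(Lᵢ/10)] with T = 120 min.
Σ tᵢ·10^(Lᵢ/10) = 60·10^(84.8/10) + 45·10^(88.3/10) + 15·10^(73.0/10) = 4.884e+10.
L_eq = 10·log₁₀(4.884e+10/120) = 86.10 dB(A).

86.1 dB(A)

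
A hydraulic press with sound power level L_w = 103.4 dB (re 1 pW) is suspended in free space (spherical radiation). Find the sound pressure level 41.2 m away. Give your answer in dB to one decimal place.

60.1 dB

L_p = L_w − 10·log₁₀(4π·r²) with r = 41.2 m.
4π·r² = 2.133e+04 m², 10·log₁₀ of that is 43.290 dB.
L_p = 103.4 − 43.290 = 60.11 dB.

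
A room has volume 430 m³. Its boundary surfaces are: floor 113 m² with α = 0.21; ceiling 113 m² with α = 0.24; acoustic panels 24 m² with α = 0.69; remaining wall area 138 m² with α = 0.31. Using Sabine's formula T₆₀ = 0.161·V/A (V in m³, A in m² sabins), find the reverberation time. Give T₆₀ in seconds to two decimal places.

0.63 s

Total absorption A = 113·0.21 + 113·0.24 + 24·0.69 + 138·0.31 = 110.19 m² sabins.
T₆₀ = 0.161 × 430 / 110.19 = 0.628 s.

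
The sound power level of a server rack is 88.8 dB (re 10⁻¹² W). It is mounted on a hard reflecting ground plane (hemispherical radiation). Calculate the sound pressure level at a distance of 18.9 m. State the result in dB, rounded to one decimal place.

55.3 dB

Free-field hemispherical radiation: L_p = L_w − 10·log₁₀(2π·r²), r = 18.9 m.
2π·r² = 2244 m², 10·log₁₀ of that is 33.511 dB.
L_p = 88.8 − 33.511 = 55.29 dB.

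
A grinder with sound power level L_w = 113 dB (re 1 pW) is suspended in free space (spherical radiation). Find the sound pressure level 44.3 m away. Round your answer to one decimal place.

L_p = L_w − 10·log₁₀(4π·r²) with r = 44.3 m.
4π·r² = 2.466e+04 m², 10·log₁₀ of that is 43.920 dB.
L_p = 113 − 43.920 = 69.08 dB.

69.1 dB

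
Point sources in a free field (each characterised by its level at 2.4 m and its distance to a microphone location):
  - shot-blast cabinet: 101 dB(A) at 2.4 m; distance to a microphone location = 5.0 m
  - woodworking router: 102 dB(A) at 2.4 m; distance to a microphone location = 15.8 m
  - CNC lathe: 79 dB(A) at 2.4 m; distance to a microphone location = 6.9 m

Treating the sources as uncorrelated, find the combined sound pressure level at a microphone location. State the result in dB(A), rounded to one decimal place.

95.2 dB(A)

First find each source's level at the receiver (point-source: −20·log₁₀(r/r_ref)), then combine on an intensity basis.
shot-blast cabinet: 101 − 20·log₁₀(5.0/2.4) = 101 − 6.38 = 94.62 dB(A).
woodworking router: 102 − 20·log₁₀(15.8/2.4) = 102 − 16.37 = 85.63 dB(A).
CNC lathe: 79 − 20·log₁₀(6.9/2.4) = 79 − 9.17 = 69.83 dB(A).
Σ 10^(L/10) = 3.276e+09 → L_total = 10·log₁₀(3.276e+09) = 95.15 dB(A).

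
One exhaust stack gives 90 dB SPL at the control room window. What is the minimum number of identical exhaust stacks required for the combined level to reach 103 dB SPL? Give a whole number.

20

Need L₁ + 10·log₁₀ N ≥ 103, i.e. log₁₀ N ≥ 1.30.
N ≥ 10^(13.0/10) = 19.953, so N = 20.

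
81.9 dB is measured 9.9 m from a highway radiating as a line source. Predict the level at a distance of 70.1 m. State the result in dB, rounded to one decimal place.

73.4 dB

For a line source, L₂ = L₁ − 10·log₁₀(r₂/r₁).
L₂ = 81.9 − 10·log₁₀(70.1/9.9) = 81.9 − 8.501 = 73.40 dB.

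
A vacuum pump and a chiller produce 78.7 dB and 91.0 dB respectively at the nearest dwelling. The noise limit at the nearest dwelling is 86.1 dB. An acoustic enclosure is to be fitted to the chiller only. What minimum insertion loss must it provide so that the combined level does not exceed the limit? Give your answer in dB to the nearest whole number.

6 dB

The untreated sources together contribute 10^(78.7/10) = 7.413e+07, i.e. 78.70 dB.
The limit corresponds to 10^(86.1/10) = 4.074e+08; subtracting the fixed part leaves 3.332e+08 for the chiller, i.e. 85.23 dB.
Required insertion loss = 91.0 − 85.23 = 5.77 dB.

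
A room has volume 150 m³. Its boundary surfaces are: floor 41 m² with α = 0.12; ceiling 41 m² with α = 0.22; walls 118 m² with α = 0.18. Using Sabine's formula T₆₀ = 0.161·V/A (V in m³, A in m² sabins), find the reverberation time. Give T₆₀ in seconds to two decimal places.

A = Σ Sᵢαᵢ = 41·0.12 + 41·0.22 + 118·0.18 = 35.18 m².
T₆₀ = 0.161·V/A = 0.161·150/35.18 = 0.686 s.

0.69 s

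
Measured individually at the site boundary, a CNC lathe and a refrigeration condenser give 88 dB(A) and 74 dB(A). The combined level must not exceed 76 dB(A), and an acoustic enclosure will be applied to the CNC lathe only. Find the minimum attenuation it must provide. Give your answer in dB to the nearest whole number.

The untreated sources together contribute 10^(74/10) = 2.512e+07, i.e. 74.00 dB(A).
The limit corresponds to 10^(76/10) = 3.981e+07; subtracting the fixed part leaves 1.469e+07 for the CNC lathe, i.e. 71.67 dB(A).
Required insertion loss = 88 − 71.67 = 16.33 dB.

16 dB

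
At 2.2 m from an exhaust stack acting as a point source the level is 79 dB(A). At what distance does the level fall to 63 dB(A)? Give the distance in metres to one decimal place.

Point-source spreading drops the level by 20·log₁₀(r₂/r₁); inverting, r₂/r₁ = 10^(ΔL/20).
r₂ = 2.2·10^((79−63)/20) = 2.2·10^(16.0/20) = 13.88 m.

13.9 m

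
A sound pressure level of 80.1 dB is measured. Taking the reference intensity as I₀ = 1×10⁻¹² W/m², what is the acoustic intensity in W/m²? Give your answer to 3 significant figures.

I = I₀·10^(L/10) = 10⁻¹² × 10^(80.1/10) = 10^(-3.990).

0.000102 W/m²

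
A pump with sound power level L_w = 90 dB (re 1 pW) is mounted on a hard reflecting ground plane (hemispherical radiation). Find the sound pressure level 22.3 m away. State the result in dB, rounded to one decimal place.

The power spreads over a hemisphere of area 2π·r², so L_p = L_w − 10·log₁₀(2π·r²).
2π·r² = 3125 m², 10·log₁₀ of that is 34.948 dB.
L_p = 90 − 34.948 = 55.05 dB.

55.1 dB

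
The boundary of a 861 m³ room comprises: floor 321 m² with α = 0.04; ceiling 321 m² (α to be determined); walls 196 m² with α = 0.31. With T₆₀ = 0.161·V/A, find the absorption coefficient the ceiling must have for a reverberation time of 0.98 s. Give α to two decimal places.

From T₆₀ = 0.161·V/A, the target T₆₀ = 0.98 s needs A = 0.161·861/0.98 = 141.45 m².
Absorption from the other surfaces = 321·0.04 + 196·0.31 = 73.60 m², so the ceiling must supply 67.85 m² over 321 m².
α = 67.85/321 = 0.211.

0.21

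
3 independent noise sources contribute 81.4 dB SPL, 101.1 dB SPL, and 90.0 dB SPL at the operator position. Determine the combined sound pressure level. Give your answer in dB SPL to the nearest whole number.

101 dB SPL

Incoherent sources combine by intensity addition: L_total = 10·log₁₀(Σ 10^(L_i/10)).
Σ 10^(L/10) = 10^(81.4/10) + 10^(101.1/10) + 10^(90.0/10) = 1.402e+10.
L_total = 10·log₁₀(1.402e+10) = 101.47 dB SPL.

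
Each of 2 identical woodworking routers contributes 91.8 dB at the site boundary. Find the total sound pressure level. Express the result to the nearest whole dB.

L_total = L₁ + 10·log₁₀ N for N identical incoherent sources.
L_total = 91.8 + 10·log₁₀(2) = 91.8 + 3.010 = 94.81 dB.

95 dB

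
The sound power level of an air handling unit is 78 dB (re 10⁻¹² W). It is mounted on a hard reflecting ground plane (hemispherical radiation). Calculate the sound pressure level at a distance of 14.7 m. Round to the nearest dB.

47 dB

The power spreads over a hemisphere of area 2π·r², so L_p = L_w − 10·log₁₀(2π·r²).
2π·r² = 1358 m², 10·log₁₀ of that is 31.328 dB.
L_p = 78 − 31.328 = 46.67 dB.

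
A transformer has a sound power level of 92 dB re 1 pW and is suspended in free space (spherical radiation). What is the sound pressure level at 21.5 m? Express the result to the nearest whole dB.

L_p = L_w − 10·log₁₀(4π·r²) with r = 21.5 m.
4π·r² = 5809 m², 10·log₁₀ of that is 37.641 dB.
L_p = 92 − 37.641 = 54.36 dB.

54 dB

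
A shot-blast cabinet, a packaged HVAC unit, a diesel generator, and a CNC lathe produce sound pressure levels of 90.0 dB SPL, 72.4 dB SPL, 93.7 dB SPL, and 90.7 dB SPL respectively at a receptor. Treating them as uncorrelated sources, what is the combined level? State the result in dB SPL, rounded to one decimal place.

Incoherent sources combine by intensity addition: L_total = 10·log₁₀(Σ 10^(L_i/10)).
Σ 10^(L/10) = 10^(90.0/10) + 10^(72.4/10) + 10^(93.7/10) + 10^(90.7/10) = 4.537e+09.
L_total = 10·log₁₀(4.537e+09) = 96.57 dB SPL.

96.6 dB SPL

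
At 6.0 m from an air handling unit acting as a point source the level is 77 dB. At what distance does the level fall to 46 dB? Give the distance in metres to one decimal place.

212.9 m

The 31.0 dB drop corresponds to a distance ratio of 10^(31.0/20) for a point source.
r₂ = 6.0·10^((77−46)/20) = 6.0·10^(31.0/20) = 212.89 m.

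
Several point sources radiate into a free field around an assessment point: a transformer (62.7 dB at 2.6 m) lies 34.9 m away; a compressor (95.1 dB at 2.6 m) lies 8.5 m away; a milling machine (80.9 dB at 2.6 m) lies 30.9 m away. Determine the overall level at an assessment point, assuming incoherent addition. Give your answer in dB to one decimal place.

Propagate each source to the receiver with L = L_ref − 20·log₁₀(r/r_ref), then add intensities.
transformer: 62.7 − 20·log₁₀(34.9/2.6) = 62.7 − 22.56 = 40.14 dB.
compressor: 95.1 − 20·log₁₀(8.5/2.6) = 95.1 − 10.29 = 84.81 dB.
milling machine: 80.9 − 20·log₁₀(30.9/2.6) = 80.9 − 21.50 = 59.40 dB.
Σ 10^(L/10) = 3.036e+08 → L_total = 10·log₁₀(3.036e+08) = 84.82 dB.

84.8 dB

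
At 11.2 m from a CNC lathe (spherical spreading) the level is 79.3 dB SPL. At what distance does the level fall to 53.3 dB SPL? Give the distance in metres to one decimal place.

For a point source L₁ − L₂ = 20·log₁₀(r₂/r₁), so r₂ = r₁·10^((L₁−L₂)/20).
r₂ = 11.2·10^((79.3−53.3)/20) = 11.2·10^(26.0/20) = 223.47 m.

223.5 m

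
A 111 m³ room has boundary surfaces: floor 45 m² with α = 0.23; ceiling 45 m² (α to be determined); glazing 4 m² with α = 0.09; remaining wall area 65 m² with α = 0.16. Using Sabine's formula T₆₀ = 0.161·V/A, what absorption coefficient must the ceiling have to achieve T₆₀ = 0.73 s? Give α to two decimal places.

Required total absorption A = 0.161·111/0.73 = 24.48 m².
Absorption from the other surfaces = 45·0.23 + 4·0.09 + 65·0.16 = 21.11 m², so the ceiling must supply 3.37 m² over 45 m².
α = 3.37/45 = 0.075.

0.07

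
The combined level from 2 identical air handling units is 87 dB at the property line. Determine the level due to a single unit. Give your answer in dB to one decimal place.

2 equal contributions raise the level by 10·log₁₀ 2 = 3.010 dB, so each unit alone gives 87 − 3.010.

84.0 dB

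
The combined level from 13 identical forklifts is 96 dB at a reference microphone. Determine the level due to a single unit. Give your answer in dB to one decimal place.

Dividing the total intensity by 13 lowers the level by 10·log₁₀ 13 = 11.139 dB: L₁ = 96 − 11.139.

84.9 dB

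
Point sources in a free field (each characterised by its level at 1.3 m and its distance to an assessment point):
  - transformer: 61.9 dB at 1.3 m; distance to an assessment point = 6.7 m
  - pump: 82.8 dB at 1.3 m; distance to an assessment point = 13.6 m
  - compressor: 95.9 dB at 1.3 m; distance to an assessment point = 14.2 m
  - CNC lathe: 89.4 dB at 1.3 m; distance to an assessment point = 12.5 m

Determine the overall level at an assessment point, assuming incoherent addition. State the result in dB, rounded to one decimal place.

Propagate each source to the receiver with L = L_ref − 20·log₁₀(r/r_ref), then add intensities.
transformer: 61.9 − 20·log₁₀(6.7/1.3) = 61.9 − 14.24 = 47.66 dB.
pump: 82.8 − 20·log₁₀(13.6/1.3) = 82.8 − 20.39 = 62.41 dB.
compressor: 95.9 − 20·log₁₀(14.2/1.3) = 95.9 − 20.77 = 75.13 dB.
CNC lathe: 89.4 − 20·log₁₀(12.5/1.3) = 89.4 − 19.66 = 69.74 dB.
Σ 10^(L/10) = 4.383e+07 → L_total = 10·log₁₀(4.383e+07) = 76.42 dB.

76.4 dB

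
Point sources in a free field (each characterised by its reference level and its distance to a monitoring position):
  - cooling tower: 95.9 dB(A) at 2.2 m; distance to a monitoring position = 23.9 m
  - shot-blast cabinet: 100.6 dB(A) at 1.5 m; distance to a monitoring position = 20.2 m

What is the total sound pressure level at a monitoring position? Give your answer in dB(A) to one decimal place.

First find each source's level at the receiver (point-source: −20·log₁₀(r/r_ref)), then combine on an intensity basis.
cooling tower: 95.9 − 20·log₁₀(23.9/2.2) = 95.9 − 20.72 = 75.18 dB(A).
shot-blast cabinet: 100.6 − 20·log₁₀(20.2/1.5) = 100.6 − 22.59 = 78.01 dB(A).
Σ 10^(L/10) = 9.628e+07 → L_total = 10·log₁₀(9.628e+07) = 79.84 dB(A).

79.8 dB(A)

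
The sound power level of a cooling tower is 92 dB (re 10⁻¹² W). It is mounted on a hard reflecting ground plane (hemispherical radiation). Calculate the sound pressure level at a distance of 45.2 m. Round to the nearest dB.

51 dB

L_p = L_w − 10·log₁₀(2π·r²) with r = 45.2 m.
2π·r² = 1.284e+04 m², 10·log₁₀ of that is 41.085 dB.
L_p = 92 − 41.085 = 50.92 dB.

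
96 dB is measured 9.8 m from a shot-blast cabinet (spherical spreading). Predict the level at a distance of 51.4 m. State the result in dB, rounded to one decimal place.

81.6 dB

For a point source, L₂ = L₁ − 20·log₁₀(r₂/r₁).
L₂ = 96 − 20·log₁₀(51.4/9.8) = 96 − 14.395 = 81.61 dB.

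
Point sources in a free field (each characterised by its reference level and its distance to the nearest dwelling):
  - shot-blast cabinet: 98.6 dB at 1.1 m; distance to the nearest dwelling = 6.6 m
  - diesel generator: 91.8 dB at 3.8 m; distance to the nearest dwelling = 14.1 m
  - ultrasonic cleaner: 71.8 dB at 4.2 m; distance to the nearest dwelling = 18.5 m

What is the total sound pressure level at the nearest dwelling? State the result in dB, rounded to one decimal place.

Apply inverse-square spreading to bring every level to the receiver, then sum 10^(L/10).
shot-blast cabinet: 98.6 − 20·log₁₀(6.6/1.1) = 98.6 − 15.56 = 83.04 dB.
diesel generator: 91.8 − 20·log₁₀(14.1/3.8) = 91.8 − 11.39 = 80.41 dB.
ultrasonic cleaner: 71.8 − 20·log₁₀(18.5/4.2) = 71.8 − 12.88 = 58.92 dB.
Σ 10^(L/10) = 3.119e+08 → L_total = 10·log₁₀(3.119e+08) = 84.94 dB.

84.9 dB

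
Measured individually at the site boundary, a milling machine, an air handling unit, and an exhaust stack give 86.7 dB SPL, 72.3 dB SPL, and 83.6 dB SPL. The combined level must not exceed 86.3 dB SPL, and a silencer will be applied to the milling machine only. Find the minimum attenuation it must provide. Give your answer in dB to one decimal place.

Everything except the milling machine sums to 10^(72.3/10) + 10^(83.6/10) = 2.461e+08 in linear terms, 83.91 dB SPL.
To meet 86.3 dB SPL overall, the treated milling machine may contribute at most 10^(86.3/10) − 2.461e+08 = 1.805e+08, i.e. 82.57 dB SPL.
Required insertion loss = 86.7 − 82.57 = 4.13 dB.

4.1 dB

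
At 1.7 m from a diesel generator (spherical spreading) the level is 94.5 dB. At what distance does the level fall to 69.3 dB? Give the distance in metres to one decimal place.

The 25.2 dB drop corresponds to a distance ratio of 10^(25.2/20) for a point source.
r₂ = 1.7·10^((94.5−69.3)/20) = 1.7·10^(25.2/20) = 30.93 m.

30.9 m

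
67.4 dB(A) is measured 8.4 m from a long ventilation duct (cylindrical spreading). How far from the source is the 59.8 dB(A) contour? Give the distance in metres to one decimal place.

48.3 m

Line-source spreading drops the level by 10·log₁₀(r₂/r₁); inverting, r₂/r₁ = 10^(ΔL/10).
r₂ = 8.4·10^((67.4−59.8)/10) = 8.4·10^(7.6/10) = 48.34 m.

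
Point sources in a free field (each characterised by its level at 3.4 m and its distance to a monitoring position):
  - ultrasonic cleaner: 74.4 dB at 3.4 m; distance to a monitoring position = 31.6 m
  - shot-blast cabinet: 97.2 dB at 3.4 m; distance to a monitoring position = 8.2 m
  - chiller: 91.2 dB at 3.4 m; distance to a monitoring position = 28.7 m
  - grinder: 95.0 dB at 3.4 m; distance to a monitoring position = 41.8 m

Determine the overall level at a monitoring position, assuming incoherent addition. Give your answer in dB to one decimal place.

Propagate each source to the receiver with L = L_ref − 20·log₁₀(r/r_ref), then add intensities.
ultrasonic cleaner: 74.4 − 20·log₁₀(31.6/3.4) = 74.4 − 19.36 = 55.04 dB.
shot-blast cabinet: 97.2 − 20·log₁₀(8.2/3.4) = 97.2 − 7.65 = 89.55 dB.
chiller: 91.2 − 20·log₁₀(28.7/3.4) = 91.2 − 18.53 = 72.67 dB.
grinder: 95.0 − 20·log₁₀(41.8/3.4) = 95.0 − 21.79 = 73.21 dB.
Σ 10^(L/10) = 9.420e+08 → L_total = 10·log₁₀(9.420e+08) = 89.74 dB.

89.7 dB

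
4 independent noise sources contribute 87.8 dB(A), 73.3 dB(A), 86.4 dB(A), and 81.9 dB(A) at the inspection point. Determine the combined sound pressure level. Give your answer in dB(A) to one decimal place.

Incoherent sources combine by intensity addition: L_total = 10·log₁₀(Σ 10^(L_i/10)).
Σ 10^(L/10) = 10^(87.8/10) + 10^(73.3/10) + 10^(86.4/10) + 10^(81.9/10) = 1.215e+09.
L_total = 10·log₁₀(1.215e+09) = 90.85 dB(A).

90.8 dB(A)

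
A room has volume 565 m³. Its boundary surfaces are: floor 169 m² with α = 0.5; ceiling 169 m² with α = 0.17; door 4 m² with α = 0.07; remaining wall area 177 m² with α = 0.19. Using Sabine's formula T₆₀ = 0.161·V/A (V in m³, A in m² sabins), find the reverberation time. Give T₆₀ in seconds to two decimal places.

0.62 s

Total absorption A = 169·0.5 + 169·0.17 + 4·0.07 + 177·0.19 = 147.14 m² sabins.
T₆₀ = 0.161 × 565 / 147.14 = 0.618 s.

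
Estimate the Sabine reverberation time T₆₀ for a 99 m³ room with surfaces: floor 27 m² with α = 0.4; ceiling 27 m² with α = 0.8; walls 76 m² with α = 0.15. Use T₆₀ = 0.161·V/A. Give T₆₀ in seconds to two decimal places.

0.36 s

Summing Sᵢαᵢ: 27·0.4 + 27·0.8 + 76·0.15 = 43.80 m².
T₆₀ = 0.161·V/A = 0.161·99/43.80 = 0.364 s.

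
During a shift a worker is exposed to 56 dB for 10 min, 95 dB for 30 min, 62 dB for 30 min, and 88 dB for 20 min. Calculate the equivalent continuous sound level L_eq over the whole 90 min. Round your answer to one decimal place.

90.8 dB

L_eq = 10·log₁₀[(1/T)·Σ tᵢ·10^(Lᵢ/10)] with T = 90 min.
Σ tᵢ·10^(Lᵢ/10) = 10·10^(56/10) + 30·10^(95/10) + 30·10^(62/10) + 20·10^(88/10) = 1.075e+11.
L_eq = 10·log₁₀(1.075e+11/90) = 90.77 dB.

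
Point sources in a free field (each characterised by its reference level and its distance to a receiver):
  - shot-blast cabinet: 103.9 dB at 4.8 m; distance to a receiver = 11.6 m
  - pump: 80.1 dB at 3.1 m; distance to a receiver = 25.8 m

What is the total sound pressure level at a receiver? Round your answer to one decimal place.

96.2 dB

First find each source's level at the receiver (point-source: −20·log₁₀(r/r_ref)), then combine on an intensity basis.
shot-blast cabinet: 103.9 − 20·log₁₀(11.6/4.8) = 103.9 − 7.66 = 96.24 dB.
pump: 80.1 − 20·log₁₀(25.8/3.1) = 80.1 − 18.41 = 61.69 dB.
Σ 10^(L/10) = 4.205e+09 → L_total = 10·log₁₀(4.205e+09) = 96.24 dB.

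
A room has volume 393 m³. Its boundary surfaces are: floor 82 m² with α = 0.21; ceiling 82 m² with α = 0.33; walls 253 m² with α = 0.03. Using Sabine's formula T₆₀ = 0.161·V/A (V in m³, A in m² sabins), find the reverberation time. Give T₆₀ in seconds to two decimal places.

1.22 s

Summing Sᵢαᵢ: 82·0.21 + 82·0.33 + 253·0.03 = 51.87 m².
T₆₀ = 0.161·V/A = 0.161·393/51.87 = 1.220 s.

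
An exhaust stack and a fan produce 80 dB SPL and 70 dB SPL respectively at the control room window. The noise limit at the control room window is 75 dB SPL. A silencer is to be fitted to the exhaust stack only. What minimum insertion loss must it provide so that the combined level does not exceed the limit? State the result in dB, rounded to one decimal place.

Fixed contribution from the other source: Σ 10^(L/10) = 10^(70/10) = 1.000e+07 (70.00 dB SPL).
To meet 75 dB SPL overall, the treated exhaust stack may contribute at most 10^(75/10) − 1.000e+07 = 2.162e+07, i.e. 73.35 dB SPL.
Required insertion loss = 80 − 73.35 = 6.65 dB.

6.7 dB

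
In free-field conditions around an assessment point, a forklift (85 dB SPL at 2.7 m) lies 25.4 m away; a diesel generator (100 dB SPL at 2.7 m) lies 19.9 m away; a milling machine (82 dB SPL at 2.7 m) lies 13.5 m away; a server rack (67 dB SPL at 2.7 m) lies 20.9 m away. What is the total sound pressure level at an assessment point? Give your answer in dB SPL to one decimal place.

Propagate each source to the receiver with L = L_ref − 20·log₁₀(r/r_ref), then add intensities.
forklift: 85 − 20·log₁₀(25.4/2.7) = 85 − 19.47 = 65.53 dB SPL.
diesel generator: 100 − 20·log₁₀(19.9/2.7) = 100 − 17.35 = 82.65 dB SPL.
milling machine: 82 − 20·log₁₀(13.5/2.7) = 82 − 13.98 = 68.02 dB SPL.
server rack: 67 − 20·log₁₀(20.9/2.7) = 67 − 17.78 = 49.22 dB SPL.
Σ 10^(L/10) = 1.941e+08 → L_total = 10·log₁₀(1.941e+08) = 82.88 dB SPL.

82.9 dB SPL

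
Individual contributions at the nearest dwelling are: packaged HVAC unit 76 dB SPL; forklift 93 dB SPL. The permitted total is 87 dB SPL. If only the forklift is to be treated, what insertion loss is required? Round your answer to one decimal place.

6.4 dB

Fixed contribution from the other source: Σ 10^(L/10) = 10^(76/10) = 3.981e+07 (76.00 dB SPL).
To meet 87 dB SPL overall, the treated forklift may contribute at most 10^(87/10) − 3.981e+07 = 4.614e+08, i.e. 86.64 dB SPL.
Required insertion loss = 93 − 86.64 = 6.36 dB.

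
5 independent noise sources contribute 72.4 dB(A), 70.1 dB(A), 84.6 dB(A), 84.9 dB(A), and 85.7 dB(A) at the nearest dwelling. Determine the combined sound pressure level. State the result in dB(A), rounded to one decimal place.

Incoherent sources combine by intensity addition: L_total = 10·log₁₀(Σ 10^(L_i/10)).
Σ 10^(L/10) = 10^(72.4/10) + 10^(70.1/10) + 10^(84.6/10) + 10^(84.9/10) + 10^(85.7/10) = 9.966e+08.
L_total = 10·log₁₀(9.966e+08) = 89.99 dB(A).

90.0 dB(A)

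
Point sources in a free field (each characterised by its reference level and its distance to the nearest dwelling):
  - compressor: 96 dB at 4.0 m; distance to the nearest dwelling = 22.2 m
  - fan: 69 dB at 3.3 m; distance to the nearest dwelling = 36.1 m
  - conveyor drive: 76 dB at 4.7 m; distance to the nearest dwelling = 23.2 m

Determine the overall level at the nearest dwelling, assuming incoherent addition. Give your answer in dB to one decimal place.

81.2 dB

First find each source's level at the receiver (point-source: −20·log₁₀(r/r_ref)), then combine on an intensity basis.
compressor: 96 − 20·log₁₀(22.2/4.0) = 96 − 14.89 = 81.11 dB.
fan: 69 − 20·log₁₀(36.1/3.3) = 69 − 20.78 = 48.22 dB.
conveyor drive: 76 − 20·log₁₀(23.2/4.7) = 76 − 13.87 = 62.13 dB.
Σ 10^(L/10) = 1.309e+08 → L_total = 10·log₁₀(1.309e+08) = 81.17 dB.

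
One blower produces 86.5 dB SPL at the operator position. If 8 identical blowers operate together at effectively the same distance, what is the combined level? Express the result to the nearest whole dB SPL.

96 dB SPL

N identical incoherent sources raise the level by 10·log₁₀ N.
L_total = 86.5 + 10·log₁₀(8) = 86.5 + 9.031 = 95.53 dB SPL.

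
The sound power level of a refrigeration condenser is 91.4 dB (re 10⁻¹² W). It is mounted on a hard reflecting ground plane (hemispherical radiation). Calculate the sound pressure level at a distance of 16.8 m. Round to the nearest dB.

59 dB

Free-field hemispherical radiation: L_p = L_w − 10·log₁₀(2π·r²), r = 16.8 m.
2π·r² = 1773 m², 10·log₁₀ of that is 32.488 dB.
L_p = 91.4 − 32.488 = 58.91 dB.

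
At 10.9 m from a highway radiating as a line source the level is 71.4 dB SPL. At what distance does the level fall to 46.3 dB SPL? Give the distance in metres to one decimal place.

The 25.1 dB drop corresponds to a distance ratio of 10^(25.1/10) for a line source.
r₂ = 10.9·10^((71.4−46.3)/10) = 10.9·10^(25.1/10) = 3527.17 m.

3527.2 m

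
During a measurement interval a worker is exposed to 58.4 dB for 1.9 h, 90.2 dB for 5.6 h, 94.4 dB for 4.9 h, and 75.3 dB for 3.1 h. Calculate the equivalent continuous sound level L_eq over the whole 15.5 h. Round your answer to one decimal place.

Weight each interval's intensity by its duration and average over T = 15.5 h:
Σ tᵢ·10^(Lᵢ/10) = 1.9·10^(58.4/10) + 5.6·10^(90.2/10) + 4.9·10^(94.4/10) + 3.1·10^(75.3/10) = 1.947e+10.
L_eq = 10·log₁₀(1.947e+10/15.5) = 90.99 dB.

91.0 dB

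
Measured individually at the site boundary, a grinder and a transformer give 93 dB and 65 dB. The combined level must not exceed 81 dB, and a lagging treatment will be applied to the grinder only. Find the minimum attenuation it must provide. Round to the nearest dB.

12 dB

Everything except the grinder sums to 10^(65/10) = 3.162e+06 in linear terms, 65.00 dB.
To meet 81 dB overall, the treated grinder may contribute at most 10^(81/10) − 3.162e+06 = 1.227e+08, i.e. 80.89 dB.
So the grinder must be reduced from 93 to 80.89 dB: IL = 12.11 dB.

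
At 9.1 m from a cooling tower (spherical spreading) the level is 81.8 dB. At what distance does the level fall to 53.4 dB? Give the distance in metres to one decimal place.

239.4 m

The 28.4 dB drop corresponds to a distance ratio of 10^(28.4/20) for a point source.
r₂ = 9.1·10^((81.8−53.4)/20) = 9.1·10^(28.4/20) = 239.35 m.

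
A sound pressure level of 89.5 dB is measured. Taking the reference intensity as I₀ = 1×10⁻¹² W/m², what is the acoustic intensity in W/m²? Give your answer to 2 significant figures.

L = 10·log₁₀(I/I₀) ⇒ I = I₀·10^(L/10) = 10⁻¹² × 10^8.95.

0.00089 W/m²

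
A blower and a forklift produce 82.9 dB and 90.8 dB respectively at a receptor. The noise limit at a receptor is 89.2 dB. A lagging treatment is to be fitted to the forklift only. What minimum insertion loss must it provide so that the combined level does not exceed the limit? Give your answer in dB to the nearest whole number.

3 dB

Everything except the forklift sums to 10^(82.9/10) = 1.950e+08 in linear terms, 82.90 dB.
To meet 89.2 dB overall, the treated forklift may contribute at most 10^(89.2/10) − 1.950e+08 = 6.368e+08, i.e. 88.04 dB.
So the forklift must be reduced from 90.8 to 88.04 dB: IL = 2.76 dB.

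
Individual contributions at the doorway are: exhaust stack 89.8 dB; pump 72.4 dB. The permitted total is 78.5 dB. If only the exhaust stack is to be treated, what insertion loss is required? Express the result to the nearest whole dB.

13 dB

The untreated sources together contribute 10^(72.4/10) = 1.738e+07, i.e. 72.40 dB.
The limit corresponds to 10^(78.5/10) = 7.079e+07; subtracting the fixed part leaves 5.342e+07 for the exhaust stack, i.e. 77.28 dB.
Required insertion loss = 89.8 − 77.28 = 12.52 dB.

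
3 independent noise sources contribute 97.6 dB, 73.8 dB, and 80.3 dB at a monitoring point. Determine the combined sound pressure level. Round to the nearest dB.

Incoherent sources combine by intensity addition: L_total = 10·log₁₀(Σ 10^(L_i/10)).
Σ 10^(L/10) = 10^(97.6/10) + 10^(73.8/10) + 10^(80.3/10) = 5.886e+09.
L_total = 10·log₁₀(5.886e+09) = 97.70 dB.

98 dB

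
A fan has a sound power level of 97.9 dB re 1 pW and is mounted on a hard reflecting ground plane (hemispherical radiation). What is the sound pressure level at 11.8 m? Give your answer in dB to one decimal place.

68.5 dB

The power spreads over a hemisphere of area 2π·r², so L_p = L_w − 10·log₁₀(2π·r²).
2π·r² = 874.9 m², 10·log₁₀ of that is 29.419 dB.
L_p = 97.9 − 29.419 = 68.48 dB.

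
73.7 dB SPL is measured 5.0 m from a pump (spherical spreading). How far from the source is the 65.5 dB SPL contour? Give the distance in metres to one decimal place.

12.9 m

For a point source L₁ − L₂ = 20·log₁₀(r₂/r₁), so r₂ = r₁·10^((L₁−L₂)/20).
r₂ = 5.0·10^((73.7−65.5)/20) = 5.0·10^(8.2/20) = 12.85 m.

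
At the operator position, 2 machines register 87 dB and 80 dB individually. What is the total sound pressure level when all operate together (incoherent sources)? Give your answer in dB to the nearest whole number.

88 dB

Incoherent sources combine by intensity addition: L_total = 10·log₁₀(Σ 10^(L_i/10)).
Σ 10^(L/10) = 10^(87/10) + 10^(80/10) = 6.012e+08.
L_total = 10·log₁₀(6.012e+08) = 87.79 dB.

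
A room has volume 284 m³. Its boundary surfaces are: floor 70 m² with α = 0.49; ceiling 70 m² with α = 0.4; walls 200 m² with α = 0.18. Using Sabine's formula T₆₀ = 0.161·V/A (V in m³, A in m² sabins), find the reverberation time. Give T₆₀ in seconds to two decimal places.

0.47 s

Total absorption A = 70·0.49 + 70·0.4 + 200·0.18 = 98.30 m² sabins.
T₆₀ = 0.161 × 284 / 98.30 = 0.465 s.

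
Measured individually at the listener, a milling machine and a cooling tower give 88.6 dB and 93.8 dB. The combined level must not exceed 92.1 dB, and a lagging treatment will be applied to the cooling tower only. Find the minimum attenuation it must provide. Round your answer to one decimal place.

The untreated sources together contribute 10^(88.6/10) = 7.244e+08, i.e. 88.60 dB.
The limit corresponds to 10^(92.1/10) = 1.622e+09; subtracting the fixed part leaves 8.974e+08 for the cooling tower, i.e. 89.53 dB.
So the cooling tower must be reduced from 93.8 to 89.53 dB: IL = 4.27 dB.

4.3 dB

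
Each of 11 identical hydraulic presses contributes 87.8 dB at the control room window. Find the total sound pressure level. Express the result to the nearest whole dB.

N identical incoherent sources raise the level by 10·log₁₀ N.
L_total = 87.8 + 10·log₁₀(11) = 87.8 + 10.414 = 98.21 dB.

98 dB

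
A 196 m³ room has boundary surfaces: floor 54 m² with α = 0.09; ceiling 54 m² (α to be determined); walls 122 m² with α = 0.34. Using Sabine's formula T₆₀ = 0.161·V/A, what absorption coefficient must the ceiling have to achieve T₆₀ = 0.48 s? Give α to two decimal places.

Required total absorption A = 0.161·196/0.48 = 65.74 m².
Absorption from the other surfaces = 54·0.09 + 122·0.34 = 46.34 m², so the ceiling must supply 19.40 m² over 54 m².
α = 19.40/54 = 0.359.

0.36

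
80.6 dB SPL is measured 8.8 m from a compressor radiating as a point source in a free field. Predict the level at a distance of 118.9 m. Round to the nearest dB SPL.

Spherical spreading from a point source gives a 20·log₁₀(r₂/r₁) drop.
L₂ = 80.6 − 20·log₁₀(118.9/8.8) = 80.6 − 22.614 = 57.99 dB SPL.

58 dB SPL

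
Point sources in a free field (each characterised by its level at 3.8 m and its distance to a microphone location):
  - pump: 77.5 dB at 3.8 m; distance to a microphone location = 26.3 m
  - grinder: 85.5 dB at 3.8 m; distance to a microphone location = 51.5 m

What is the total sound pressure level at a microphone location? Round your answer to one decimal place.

First find each source's level at the receiver (point-source: −20·log₁₀(r/r_ref)), then combine on an intensity basis.
pump: 77.5 − 20·log₁₀(26.3/3.8) = 77.5 − 16.80 = 60.70 dB.
grinder: 85.5 − 20·log₁₀(51.5/3.8) = 85.5 − 22.64 = 62.86 dB.
Σ 10^(L/10) = 3.106e+06 → L_total = 10·log₁₀(3.106e+06) = 64.92 dB.

64.9 dB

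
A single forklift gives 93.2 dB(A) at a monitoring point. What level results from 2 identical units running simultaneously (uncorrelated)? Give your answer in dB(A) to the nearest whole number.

96 dB(A)

N identical incoherent sources raise the level by 10·log₁₀ N.
L_total = 93.2 + 10·log₁₀(2) = 93.2 + 3.010 = 96.21 dB(A).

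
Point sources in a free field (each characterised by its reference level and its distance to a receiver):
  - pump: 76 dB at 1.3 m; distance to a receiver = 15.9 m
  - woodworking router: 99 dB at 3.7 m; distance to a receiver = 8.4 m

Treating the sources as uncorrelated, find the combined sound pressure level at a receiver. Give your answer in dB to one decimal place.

First find each source's level at the receiver (point-source: −20·log₁₀(r/r_ref)), then combine on an intensity basis.
pump: 76 − 20·log₁₀(15.9/1.3) = 76 − 21.75 = 54.25 dB.
woodworking router: 99 − 20·log₁₀(8.4/3.7) = 99 − 7.12 = 91.88 dB.
Σ 10^(L/10) = 1.541e+09 → L_total = 10·log₁₀(1.541e+09) = 91.88 dB.

91.9 dB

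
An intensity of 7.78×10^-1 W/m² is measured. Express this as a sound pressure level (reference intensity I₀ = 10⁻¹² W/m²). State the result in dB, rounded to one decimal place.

L = 10·log₁₀(I/I₀) = 10·log₁₀(7.78×10^-1/10⁻¹²) = 10·log₁₀(7.78×10^11).
L = 10·(0.8910 + 11) = 118.91 dB.

118.9 dB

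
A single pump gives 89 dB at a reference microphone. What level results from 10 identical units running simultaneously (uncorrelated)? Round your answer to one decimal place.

99.0 dB

L_total = L₁ + 10·log₁₀ N for N identical incoherent sources.
L_total = 89 + 10·log₁₀(10) = 89 + 10.000 = 99.00 dB.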